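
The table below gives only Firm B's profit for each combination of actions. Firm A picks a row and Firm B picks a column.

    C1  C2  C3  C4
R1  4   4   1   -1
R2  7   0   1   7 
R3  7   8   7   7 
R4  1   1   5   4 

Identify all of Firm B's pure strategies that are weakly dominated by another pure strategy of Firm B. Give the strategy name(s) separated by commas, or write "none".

none

Nothing dominates C1: C2 at R2 (7>0); C3 at R1 (4>1); C4 at R1 (4>-1).
Nothing dominates C2: C1 at R3 (8>7); C3 at R1 (4>1); C4 at R1 (4>-1).
C3: no other strategy beats it everywhere (C1 at R4 (5>1); C2 at R2 (1>0); C4 at R1 (1>-1)).
C4 is not dominated — it holds its own against C1 at R4 (4>1); C2 at R2 (7>0); C3 at R2 (7>1).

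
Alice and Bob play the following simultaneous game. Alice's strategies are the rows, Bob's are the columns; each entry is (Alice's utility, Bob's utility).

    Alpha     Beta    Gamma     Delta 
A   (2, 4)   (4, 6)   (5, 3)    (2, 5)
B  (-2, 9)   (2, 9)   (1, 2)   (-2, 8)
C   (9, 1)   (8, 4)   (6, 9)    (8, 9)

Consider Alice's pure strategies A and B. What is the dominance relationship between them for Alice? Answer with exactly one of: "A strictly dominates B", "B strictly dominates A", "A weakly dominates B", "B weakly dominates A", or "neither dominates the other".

A strictly dominates B

Compare A to B across each opponent action: Alpha: 2>-2, Beta: 4>2, Gamma: 5>1, Delta: 2>-2.
A gives a strictly higher payoff against each opponent action, so A strictly dominates B.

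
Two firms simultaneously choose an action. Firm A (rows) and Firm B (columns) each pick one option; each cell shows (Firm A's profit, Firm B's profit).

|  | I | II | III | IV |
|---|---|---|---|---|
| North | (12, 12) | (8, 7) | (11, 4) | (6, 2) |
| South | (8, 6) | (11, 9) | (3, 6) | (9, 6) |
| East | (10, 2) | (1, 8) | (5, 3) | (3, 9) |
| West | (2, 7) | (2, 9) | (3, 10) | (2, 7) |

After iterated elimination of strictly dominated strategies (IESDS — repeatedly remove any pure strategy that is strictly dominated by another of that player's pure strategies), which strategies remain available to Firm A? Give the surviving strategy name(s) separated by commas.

Firm A's strategy East is strictly dominated by North (I: 12>10, II: 8>1, III: 11>5, IV: 6>3) and is removed.
For Firm A, North strictly dominates West on the remaining columns (I: 12>2, II: 8>2, III: 11>3, IV: 6>2); eliminate West.
For Firm B, II strictly dominates III on the remaining rows (North: 7>4, South: 9>6); eliminate III.
For Firm B, II strictly dominates IV on the remaining rows (North: 7>2, South: 9>6); eliminate IV.
Among the remaining strategies, none is strictly dominated by another pure strategy of the same player, so the elimination stops.
Surviving strategies — Firm A: {North, South}; Firm B: {I, II}.

North, South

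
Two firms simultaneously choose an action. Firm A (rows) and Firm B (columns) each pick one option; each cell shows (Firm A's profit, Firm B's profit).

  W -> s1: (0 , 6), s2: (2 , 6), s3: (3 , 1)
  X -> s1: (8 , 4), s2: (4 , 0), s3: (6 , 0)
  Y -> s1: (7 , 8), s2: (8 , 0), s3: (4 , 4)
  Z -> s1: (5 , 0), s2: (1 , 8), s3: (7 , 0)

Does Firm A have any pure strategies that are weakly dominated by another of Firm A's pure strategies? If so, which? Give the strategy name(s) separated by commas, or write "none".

W

X weakly dominates W — s1: 8>0, s2: 4>2, s3: 6>3.
Nothing dominates X: W at s1 (8>0); Y at s1 (8>7); Z at s1 (8>5).
Nothing dominates Y: W at s1 (7>0); X at s2 (8>4); Z at s1 (7>5).
Nothing dominates Z: W at s1 (5>0); X at s3 (7>6); Y at s3 (7>4).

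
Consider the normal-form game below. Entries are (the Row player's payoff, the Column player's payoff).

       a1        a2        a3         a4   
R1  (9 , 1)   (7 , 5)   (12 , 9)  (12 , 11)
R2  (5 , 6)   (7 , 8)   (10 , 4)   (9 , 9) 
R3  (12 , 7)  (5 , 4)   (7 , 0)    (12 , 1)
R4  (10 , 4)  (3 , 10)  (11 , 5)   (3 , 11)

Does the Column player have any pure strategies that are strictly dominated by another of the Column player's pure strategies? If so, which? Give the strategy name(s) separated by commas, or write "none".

a3

a1 is not dominated — it holds its own against a2 at R3 (7>4); a3 at R2 (6>4); a4 at R3 (7>1).
Nothing dominates a2: a1 at R1 (5>1); a3 at R2 (8>4); a4 at R3 (4>1).
a3 is strictly dominated by a4 (R1: 11>9, R2: 9>4, R3: 1>0, R4: 11>5).
a4: no other strategy beats it everywhere (a1 at R1 (11>1); a2 at R1 (11>5); a3 at R1 (11>9)).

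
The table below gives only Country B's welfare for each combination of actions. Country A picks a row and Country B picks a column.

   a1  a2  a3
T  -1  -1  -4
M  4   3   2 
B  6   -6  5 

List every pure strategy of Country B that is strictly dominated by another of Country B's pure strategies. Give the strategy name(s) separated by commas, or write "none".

a3

a1: no other strategy beats it everywhere (a2 at T (-1=-1); a3 at T (-1>-4)).
Nothing dominates a2: a1 at T (-1=-1); a3 at T (-1>-4).
a1 strictly dominates a3 — T: -1>-4, M: 4>2, B: 6>5.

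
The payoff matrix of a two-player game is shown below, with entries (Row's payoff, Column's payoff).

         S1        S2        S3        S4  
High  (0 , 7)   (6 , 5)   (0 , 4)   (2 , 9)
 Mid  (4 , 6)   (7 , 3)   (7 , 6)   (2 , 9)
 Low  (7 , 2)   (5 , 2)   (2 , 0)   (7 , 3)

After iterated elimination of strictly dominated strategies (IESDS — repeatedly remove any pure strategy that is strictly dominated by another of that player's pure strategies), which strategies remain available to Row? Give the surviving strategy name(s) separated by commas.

For Column, S4 strictly dominates S1 on the remaining rows (High: 9>7, Mid: 9>6, Low: 3>2); eliminate S1.
For Column, S4 strictly dominates S2 on the remaining rows (High: 9>5, Mid: 9>3, Low: 3>2); eliminate S2.
Row High is eliminated: Low beats it against every remaining column (S3: 2>0, S4: 7>2).
Column S3 is eliminated: S4 beats it against every remaining row (Mid: 9>6, Low: 3>0).
For Row, Low strictly dominates Mid on the remaining columns (S4: 7>2); eliminate Mid.
Among the remaining strategies, none is strictly dominated by another pure strategy of the same player, so the elimination stops.
Surviving strategies — Row: {Low}; Column: {S4}.

Low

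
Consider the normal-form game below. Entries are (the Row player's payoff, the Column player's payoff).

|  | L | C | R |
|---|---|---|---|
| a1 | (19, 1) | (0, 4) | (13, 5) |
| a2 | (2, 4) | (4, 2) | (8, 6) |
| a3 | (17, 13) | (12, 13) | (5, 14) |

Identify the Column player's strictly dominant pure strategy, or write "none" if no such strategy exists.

R vs L: a1: 5>1, a2: 6>4, a3: 14>13.
R vs C: a1: 5>4, a2: 6>2, a3: 14>13.
R strictly beats every other strategy against every opponent action, so it is strictly dominant.

R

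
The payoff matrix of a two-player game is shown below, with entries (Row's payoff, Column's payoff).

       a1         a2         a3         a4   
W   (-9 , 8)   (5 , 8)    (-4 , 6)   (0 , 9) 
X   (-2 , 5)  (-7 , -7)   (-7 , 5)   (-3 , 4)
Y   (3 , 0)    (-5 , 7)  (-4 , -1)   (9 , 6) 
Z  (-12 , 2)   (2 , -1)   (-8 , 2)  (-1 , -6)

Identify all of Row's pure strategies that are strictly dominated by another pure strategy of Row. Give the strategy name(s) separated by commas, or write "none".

Nothing dominates W: X at a2 (5>-7); Y at a2 (5>-5); Z at a1 (-9>-12).
Y strictly dominates X — a1: 3>-2, a2: -5>-7, a3: -4>-7, a4: 9>-3.
Y: no other strategy beats it everywhere (W at a1 (3>-9); X at a1 (3>-2); Z at a1 (3>-12)).
W strictly dominates Z — a1: -9>-12, a2: 5>2, a3: -4>-8, a4: 0>-1.

X, Z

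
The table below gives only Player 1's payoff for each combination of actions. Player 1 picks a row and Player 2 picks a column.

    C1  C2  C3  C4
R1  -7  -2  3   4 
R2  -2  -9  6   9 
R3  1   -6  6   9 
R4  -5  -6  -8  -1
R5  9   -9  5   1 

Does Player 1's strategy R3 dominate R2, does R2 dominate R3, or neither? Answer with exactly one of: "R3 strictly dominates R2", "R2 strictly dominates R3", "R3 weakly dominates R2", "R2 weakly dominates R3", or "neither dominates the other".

R3 weakly dominates R2

R3's payoffs vs R2's, by Player 2's action — C1: 1>-2, C2: -6>-9, C3: 6=6, C4: 9=9.
R3 is at least as good everywhere and strictly better somewhere (tied only at C3, C4), so R3 weakly but not strictly dominates R2.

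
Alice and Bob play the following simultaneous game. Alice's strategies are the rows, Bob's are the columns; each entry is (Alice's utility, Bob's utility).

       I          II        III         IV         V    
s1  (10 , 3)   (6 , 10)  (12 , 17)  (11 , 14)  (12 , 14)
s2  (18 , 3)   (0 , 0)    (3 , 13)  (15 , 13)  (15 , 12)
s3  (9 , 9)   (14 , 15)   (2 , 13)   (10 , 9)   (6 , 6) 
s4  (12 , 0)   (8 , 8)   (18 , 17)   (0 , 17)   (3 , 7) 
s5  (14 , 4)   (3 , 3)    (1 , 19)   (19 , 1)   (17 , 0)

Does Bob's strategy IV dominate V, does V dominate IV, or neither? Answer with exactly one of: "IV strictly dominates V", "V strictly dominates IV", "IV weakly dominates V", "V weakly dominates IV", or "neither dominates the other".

IV weakly dominates V

IV's payoffs vs V's, by Alice's action — s1: 14=14, s2: 13>12, s3: 9>6, s4: 17>7, s5: 1>0.
IV is at least as good everywhere and strictly better somewhere (tied only at s1), so IV weakly but not strictly dominates V.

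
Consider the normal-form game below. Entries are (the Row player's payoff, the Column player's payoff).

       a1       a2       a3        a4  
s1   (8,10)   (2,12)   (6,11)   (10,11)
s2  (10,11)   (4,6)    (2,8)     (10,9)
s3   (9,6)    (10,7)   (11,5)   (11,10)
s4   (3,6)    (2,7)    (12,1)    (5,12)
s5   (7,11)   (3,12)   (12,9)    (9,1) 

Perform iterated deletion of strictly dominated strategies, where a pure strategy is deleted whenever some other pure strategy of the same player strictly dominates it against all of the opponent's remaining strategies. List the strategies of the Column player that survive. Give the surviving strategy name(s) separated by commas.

For the Row player, s3 strictly dominates s1 on the remaining columns (a1: 9>8, a2: 10>2, a3: 11>6, a4: 11>10); eliminate s1.
Column a3 is eliminated: a1 beats it against every remaining row (s2: 11>8, s3: 6>5, s4: 6>1, s5: 11>9).
Row s4 is eliminated: s2 beats it against every remaining column (a1: 10>3, a2: 4>2, a4: 10>5).
The Row player's strategy s5 is strictly dominated by s2 (a1: 10>7, a2: 4>3, a4: 10>9) and is removed.
For the Column player, a4 strictly dominates a2 on the remaining rows (s2: 9>6, s3: 10>7); eliminate a2.
Among the remaining strategies, none is strictly dominated by another pure strategy of the same player, so the elimination stops.
Surviving strategies — the Row player: {s2, s3}; the Column player: {a1, a4}.

a1, a4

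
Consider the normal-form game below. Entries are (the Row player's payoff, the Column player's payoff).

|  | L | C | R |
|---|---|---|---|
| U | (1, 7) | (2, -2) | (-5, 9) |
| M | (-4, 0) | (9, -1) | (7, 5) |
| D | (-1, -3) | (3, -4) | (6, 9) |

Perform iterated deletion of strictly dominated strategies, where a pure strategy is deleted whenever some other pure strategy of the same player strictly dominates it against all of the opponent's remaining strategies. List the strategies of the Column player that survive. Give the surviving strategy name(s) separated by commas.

R

For the Column player, R strictly dominates L on the remaining rows (U: 9>7, M: 5>0, D: 9>-3); eliminate L.
For the Row player, M strictly dominates U on the remaining columns (C: 9>2, R: 7>-5); eliminate U.
Row D is eliminated: M beats it against every remaining column (C: 9>3, R: 7>6).
For the Column player, R strictly dominates C on the remaining rows (M: 5>-1); eliminate C.
Among the remaining strategies, none is strictly dominated by another pure strategy of the same player, so the elimination stops.
Surviving strategies — the Row player: {M}; the Column player: {R}.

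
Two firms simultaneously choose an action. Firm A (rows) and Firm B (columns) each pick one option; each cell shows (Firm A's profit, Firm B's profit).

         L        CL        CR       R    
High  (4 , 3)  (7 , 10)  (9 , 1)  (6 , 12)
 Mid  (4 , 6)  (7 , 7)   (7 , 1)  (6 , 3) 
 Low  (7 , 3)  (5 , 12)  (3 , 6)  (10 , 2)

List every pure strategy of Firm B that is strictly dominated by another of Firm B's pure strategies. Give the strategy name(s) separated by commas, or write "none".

CL strictly dominates L — High: 10>3, Mid: 7>6, Low: 12>3.
Nothing dominates CL: L at High (10>3); CR at High (10>1); R at Mid (7>3).
CR is strictly dominated by CL (High: 10>1, Mid: 7>1, Low: 12>6).
R: no other strategy beats it everywhere (L at High (12>3); CL at High (12>10); CR at High (12>1)).

L, CR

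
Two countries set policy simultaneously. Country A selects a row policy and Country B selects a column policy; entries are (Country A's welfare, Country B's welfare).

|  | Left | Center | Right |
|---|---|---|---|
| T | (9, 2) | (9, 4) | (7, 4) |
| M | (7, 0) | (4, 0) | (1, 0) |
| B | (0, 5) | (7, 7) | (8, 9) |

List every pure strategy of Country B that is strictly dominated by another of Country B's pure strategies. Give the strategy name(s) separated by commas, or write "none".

none

Nothing dominates Left: Center at M (0=0); Right at M (0=0).
Center is not dominated — it holds its own against Left at T (4>2); Right at T (4=4).
Right: no other strategy beats it everywhere (Left at T (4>2); Center at T (4=4)).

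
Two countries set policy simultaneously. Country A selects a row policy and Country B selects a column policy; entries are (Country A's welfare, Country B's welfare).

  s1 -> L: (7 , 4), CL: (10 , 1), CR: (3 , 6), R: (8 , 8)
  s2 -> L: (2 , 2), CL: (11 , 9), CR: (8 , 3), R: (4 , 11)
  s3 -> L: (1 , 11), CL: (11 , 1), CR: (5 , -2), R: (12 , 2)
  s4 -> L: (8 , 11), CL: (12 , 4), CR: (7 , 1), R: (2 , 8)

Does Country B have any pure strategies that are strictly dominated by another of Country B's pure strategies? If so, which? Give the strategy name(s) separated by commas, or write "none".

L: no other strategy beats it everywhere (CL at s1 (4>1); CR at s3 (11>-2); R at s3 (11>2)).
CL is strictly dominated by R (s1: 8>1, s2: 11>9, s3: 2>1, s4: 8>4).
CR: dominated, since R does at least as well everywhere (s1: 8>6, s2: 11>3, s3: 2>-2, s4: 8>1).
Nothing dominates R: L at s1 (8>4); CL at s1 (8>1); CR at s1 (8>6).

CL, CR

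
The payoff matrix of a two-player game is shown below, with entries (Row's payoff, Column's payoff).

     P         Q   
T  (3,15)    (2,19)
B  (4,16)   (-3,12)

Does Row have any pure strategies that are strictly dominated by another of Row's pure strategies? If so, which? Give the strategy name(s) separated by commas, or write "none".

T is not dominated — it holds its own against B at Q (2>-3).
B is not dominated — it holds its own against T at P (4>3).

none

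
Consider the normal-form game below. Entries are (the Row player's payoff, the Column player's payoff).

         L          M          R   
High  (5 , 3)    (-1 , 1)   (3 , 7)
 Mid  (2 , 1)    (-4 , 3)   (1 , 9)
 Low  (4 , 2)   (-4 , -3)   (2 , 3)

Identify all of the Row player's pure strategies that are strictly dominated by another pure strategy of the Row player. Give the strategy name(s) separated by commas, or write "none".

High: no other strategy beats it everywhere (Mid at L (5>2); Low at L (5>4)).
High strictly dominates Mid — L: 5>2, M: -1>-4, R: 3>1.
Low: dominated, since High does at least as well everywhere (L: 5>4, M: -1>-4, R: 3>2).

Mid, Low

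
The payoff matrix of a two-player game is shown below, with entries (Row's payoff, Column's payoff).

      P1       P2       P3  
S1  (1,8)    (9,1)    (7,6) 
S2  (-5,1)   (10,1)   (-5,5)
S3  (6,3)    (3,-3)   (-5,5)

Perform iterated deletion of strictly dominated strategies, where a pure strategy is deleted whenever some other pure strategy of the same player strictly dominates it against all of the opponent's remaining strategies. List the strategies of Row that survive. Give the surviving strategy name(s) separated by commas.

For Column, P3 strictly dominates P2 on the remaining rows (S1: 6>1, S2: 5>1, S3: 5>-3); eliminate P2.
Row's strategy S2 is strictly dominated by S1 (P1: 1>-5, P3: 7>-5) and is removed.
Among the remaining strategies, none is strictly dominated by another pure strategy of the same player, so the elimination stops.
Surviving strategies — Row: {S1, S3}; Column: {P1, P3}.

S1, S3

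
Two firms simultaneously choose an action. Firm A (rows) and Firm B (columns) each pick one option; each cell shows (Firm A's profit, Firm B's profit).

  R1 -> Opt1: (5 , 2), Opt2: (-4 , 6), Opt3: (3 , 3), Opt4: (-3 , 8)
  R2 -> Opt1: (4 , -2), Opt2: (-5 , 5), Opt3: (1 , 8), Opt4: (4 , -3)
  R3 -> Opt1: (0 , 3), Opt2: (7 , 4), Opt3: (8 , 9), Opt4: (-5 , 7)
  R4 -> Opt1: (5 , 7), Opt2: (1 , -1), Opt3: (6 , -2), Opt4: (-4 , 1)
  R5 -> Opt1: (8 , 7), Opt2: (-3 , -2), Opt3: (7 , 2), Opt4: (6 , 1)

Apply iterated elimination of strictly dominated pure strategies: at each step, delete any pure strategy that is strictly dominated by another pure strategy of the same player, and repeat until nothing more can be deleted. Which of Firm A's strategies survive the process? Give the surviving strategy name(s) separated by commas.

For Firm A, R5 strictly dominates R1 on the remaining columns (Opt1: 8>5, Opt2: -3>-4, Opt3: 7>3, Opt4: 6>-3); eliminate R1.
For Firm A, R5 strictly dominates R2 on the remaining columns (Opt1: 8>4, Opt2: -3>-5, Opt3: 7>1, Opt4: 6>4); eliminate R2.
For Firm B, Opt4 strictly dominates Opt2 on the remaining rows (R3: 7>4, R4: 1>-1, R5: 1>-2); eliminate Opt2.
Row R4 is eliminated: R5 beats it against every remaining column (Opt1: 8>5, Opt3: 7>6, Opt4: 6>-4).
Firm B's strategy Opt4 is strictly dominated by Opt3 (R3: 9>7, R5: 2>1) and is removed.
Among the remaining strategies, none is strictly dominated by another pure strategy of the same player, so the elimination stops.
Surviving strategies — Firm A: {R3, R5}; Firm B: {Opt1, Opt3}.

R3, R5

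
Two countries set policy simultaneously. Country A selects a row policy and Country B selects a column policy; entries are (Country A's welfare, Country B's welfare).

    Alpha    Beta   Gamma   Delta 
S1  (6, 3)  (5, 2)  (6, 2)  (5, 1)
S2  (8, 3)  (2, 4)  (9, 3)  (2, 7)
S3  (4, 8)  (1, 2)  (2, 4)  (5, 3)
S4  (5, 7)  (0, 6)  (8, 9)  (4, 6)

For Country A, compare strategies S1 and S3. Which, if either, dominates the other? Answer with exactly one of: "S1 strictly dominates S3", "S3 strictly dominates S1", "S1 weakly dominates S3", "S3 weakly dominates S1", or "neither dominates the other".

S1 weakly dominates S3

S1's payoffs vs S3's, by Country B's action — Alpha: 6>4, Beta: 5>1, Gamma: 6>2, Delta: 5=5.
S1 is at least as good everywhere and strictly better somewhere (tied only at Delta), so S1 weakly but not strictly dominates S3.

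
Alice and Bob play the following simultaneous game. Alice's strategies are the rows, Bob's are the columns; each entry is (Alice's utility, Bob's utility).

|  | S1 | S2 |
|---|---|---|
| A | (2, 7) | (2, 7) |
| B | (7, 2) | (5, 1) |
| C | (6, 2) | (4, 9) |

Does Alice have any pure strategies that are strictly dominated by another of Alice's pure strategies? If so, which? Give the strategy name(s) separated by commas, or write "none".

A, C

A is strictly dominated by B (S1: 7>2, S2: 5>2).
B is not dominated — it holds its own against A at S1 (7>2); C at S1 (7>6).
C: dominated, since B does at least as well everywhere (S1: 7>6, S2: 5>4).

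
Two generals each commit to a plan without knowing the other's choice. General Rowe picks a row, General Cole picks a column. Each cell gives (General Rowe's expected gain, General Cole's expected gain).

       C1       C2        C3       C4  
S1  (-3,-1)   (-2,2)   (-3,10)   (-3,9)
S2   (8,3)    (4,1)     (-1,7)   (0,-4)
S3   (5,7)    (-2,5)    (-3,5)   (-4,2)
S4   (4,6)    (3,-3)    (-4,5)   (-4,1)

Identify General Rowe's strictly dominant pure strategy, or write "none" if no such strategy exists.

S2

S2 vs S1: C1: 8>-3, C2: 4>-2, C3: -1>-3, C4: 0>-3.
S2 vs S3: C1: 8>5, C2: 4>-2, C3: -1>-3, C4: 0>-4.
S2 vs S4: C1: 8>4, C2: 4>3, C3: -1>-4, C4: 0>-4.
S2 strictly beats every other strategy against every opponent action, so it is strictly dominant.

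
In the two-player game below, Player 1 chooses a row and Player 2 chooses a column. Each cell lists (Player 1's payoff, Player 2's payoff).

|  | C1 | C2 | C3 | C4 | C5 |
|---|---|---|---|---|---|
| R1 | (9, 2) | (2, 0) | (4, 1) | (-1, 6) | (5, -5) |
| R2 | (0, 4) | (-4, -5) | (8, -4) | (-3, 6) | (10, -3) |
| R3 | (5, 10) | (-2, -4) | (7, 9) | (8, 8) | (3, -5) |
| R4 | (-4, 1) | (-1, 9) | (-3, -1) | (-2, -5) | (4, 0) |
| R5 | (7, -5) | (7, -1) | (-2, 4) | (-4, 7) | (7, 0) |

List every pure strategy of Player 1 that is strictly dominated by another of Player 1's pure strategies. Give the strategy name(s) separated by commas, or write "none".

R1 is not dominated — it holds its own against R2 at C1 (9>0); R3 at C1 (9>5); R4 at C1 (9>-4); R5 at C1 (9>7).
R2: no other strategy beats it everywhere (R1 at C3 (8>4); R3 at C3 (8>7); R4 at C1 (0>-4); R5 at C3 (8>-2)).
R3: no other strategy beats it everywhere (R1 at C3 (7>4); R2 at C1 (5>0); R4 at C1 (5>-4); R5 at C3 (7>-2)).
R4 is strictly dominated by R1 (C1: 9>-4, C2: 2>-1, C3: 4>-3, C4: -1>-2, C5: 5>4).
Nothing dominates R5: R1 at C2 (7>2); R2 at C1 (7>0); R3 at C1 (7>5); R4 at C1 (7>-4).

R4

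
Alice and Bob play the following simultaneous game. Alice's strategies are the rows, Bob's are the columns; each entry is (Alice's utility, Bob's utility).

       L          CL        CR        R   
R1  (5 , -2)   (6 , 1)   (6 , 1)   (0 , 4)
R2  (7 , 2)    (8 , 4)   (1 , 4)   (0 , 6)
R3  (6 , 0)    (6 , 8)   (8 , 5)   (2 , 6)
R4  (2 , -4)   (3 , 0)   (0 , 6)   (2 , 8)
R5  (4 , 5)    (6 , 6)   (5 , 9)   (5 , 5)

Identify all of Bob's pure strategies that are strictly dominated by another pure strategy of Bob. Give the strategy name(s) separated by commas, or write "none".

CL strictly dominates L — R1: 1>-2, R2: 4>2, R3: 8>0, R4: 0>-4, R5: 6>5.
CL: no other strategy beats it everywhere (L at R1 (1>-2); CR at R1 (1=1); R at R3 (8>6)).
CR: no other strategy beats it everywhere (L at R1 (1>-2); CL at R1 (1=1); R at R5 (9>5)).
Nothing dominates R: L at R1 (4>-2); CL at R1 (4>1); CR at R1 (4>1).

L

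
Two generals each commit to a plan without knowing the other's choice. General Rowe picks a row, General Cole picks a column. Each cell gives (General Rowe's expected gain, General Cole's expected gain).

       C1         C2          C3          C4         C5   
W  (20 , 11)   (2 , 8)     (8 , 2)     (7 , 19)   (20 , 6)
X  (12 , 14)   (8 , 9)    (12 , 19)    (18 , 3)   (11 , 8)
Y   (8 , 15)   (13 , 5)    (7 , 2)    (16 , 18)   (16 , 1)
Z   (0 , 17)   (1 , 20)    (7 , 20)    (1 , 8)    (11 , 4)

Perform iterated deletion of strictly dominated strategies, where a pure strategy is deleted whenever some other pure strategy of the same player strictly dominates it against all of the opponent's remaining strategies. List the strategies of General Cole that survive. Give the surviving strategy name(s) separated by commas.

C1, C3, C4

General Rowe's strategy Z is strictly dominated by W (C1: 20>0, C2: 2>1, C3: 8>7, C4: 7>1, C5: 20>11) and is removed.
General Cole's strategy C2 is strictly dominated by C1 (W: 11>8, X: 14>9, Y: 15>5) and is removed.
General Cole's strategy C5 is strictly dominated by C1 (W: 11>6, X: 14>8, Y: 15>1) and is removed.
Row Y is eliminated: X beats it against every remaining column (C1: 12>8, C3: 12>7, C4: 18>16).
Among the remaining strategies, none is strictly dominated by another pure strategy of the same player, so the elimination stops.
Surviving strategies — General Rowe: {W, X}; General Cole: {C1, C3, C4}.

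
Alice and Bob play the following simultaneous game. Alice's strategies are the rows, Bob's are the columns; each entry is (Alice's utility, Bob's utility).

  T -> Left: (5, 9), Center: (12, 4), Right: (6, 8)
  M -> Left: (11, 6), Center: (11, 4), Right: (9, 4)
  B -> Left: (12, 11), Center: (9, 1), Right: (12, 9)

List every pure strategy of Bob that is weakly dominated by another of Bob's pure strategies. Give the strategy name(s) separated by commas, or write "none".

Center, Right

Nothing dominates Left: Center at T (9>4); Right at T (9>8).
Left weakly dominates Center — T: 9>4, M: 6>4, B: 11>1.
Left weakly dominates Right — T: 9>8, M: 6>4, B: 11>9.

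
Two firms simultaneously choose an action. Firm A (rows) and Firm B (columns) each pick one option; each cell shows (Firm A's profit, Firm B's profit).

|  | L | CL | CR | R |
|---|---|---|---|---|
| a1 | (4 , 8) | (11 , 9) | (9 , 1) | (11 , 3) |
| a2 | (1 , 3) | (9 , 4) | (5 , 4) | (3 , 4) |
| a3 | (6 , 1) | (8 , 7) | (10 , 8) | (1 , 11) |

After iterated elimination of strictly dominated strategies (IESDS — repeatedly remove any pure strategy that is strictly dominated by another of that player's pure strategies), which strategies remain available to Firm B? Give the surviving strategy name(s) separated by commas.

For Firm A, a1 strictly dominates a2 on the remaining columns (L: 4>1, CL: 11>9, CR: 9>5, R: 11>3); eliminate a2.
Column L is eliminated: CL beats it against every remaining row (a1: 9>8, a3: 7>1).
Firm B's strategy CR is strictly dominated by R (a1: 3>1, a3: 11>8) and is removed.
Row a3 is eliminated: a1 beats it against every remaining column (CL: 11>8, R: 11>1).
For Firm B, CL strictly dominates R on the remaining rows (a1: 9>3); eliminate R.
Among the remaining strategies, none is strictly dominated by another pure strategy of the same player, so the elimination stops.
Surviving strategies — Firm A: {a1}; Firm B: {CL}.

CL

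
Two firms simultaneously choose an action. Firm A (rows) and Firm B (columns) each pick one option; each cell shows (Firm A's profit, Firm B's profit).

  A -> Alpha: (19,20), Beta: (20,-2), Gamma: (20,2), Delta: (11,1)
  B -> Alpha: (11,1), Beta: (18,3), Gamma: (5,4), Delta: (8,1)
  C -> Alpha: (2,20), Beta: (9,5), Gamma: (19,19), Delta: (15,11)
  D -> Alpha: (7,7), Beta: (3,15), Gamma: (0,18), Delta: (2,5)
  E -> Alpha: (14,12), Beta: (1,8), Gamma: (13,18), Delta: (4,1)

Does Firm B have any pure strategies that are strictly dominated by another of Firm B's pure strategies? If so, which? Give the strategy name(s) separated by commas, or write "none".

Nothing dominates Alpha: Beta at A (20>-2); Gamma at A (20>2); Delta at A (20>1).
Beta: dominated, since Gamma does at least as well everywhere (A: 2>-2, B: 4>3, C: 19>5, D: 18>15, E: 18>8).
Gamma is not dominated — it holds its own against Alpha at B (4>1); Beta at A (2>-2); Delta at A (2>1).
Gamma strictly dominates Delta — A: 2>1, B: 4>1, C: 19>11, D: 18>5, E: 18>1.

Beta, Delta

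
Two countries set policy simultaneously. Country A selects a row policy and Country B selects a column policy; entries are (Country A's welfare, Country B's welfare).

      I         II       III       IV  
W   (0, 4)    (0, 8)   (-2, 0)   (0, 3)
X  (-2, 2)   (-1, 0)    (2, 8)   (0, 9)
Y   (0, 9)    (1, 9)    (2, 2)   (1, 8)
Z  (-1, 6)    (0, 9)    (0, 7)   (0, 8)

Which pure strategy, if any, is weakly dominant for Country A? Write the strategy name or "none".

Y vs W: I: 0=0, II: 1>0, III: 2>-2, IV: 1>0.
Y vs X: I: 0>-2, II: 1>-1, III: 2=2, IV: 1>0.
Y vs Z: I: 0>-1, II: 1>0, III: 2>0, IV: 1>0.
Y is at least as good as every other strategy against every opponent action, so it is weakly dominant.

Y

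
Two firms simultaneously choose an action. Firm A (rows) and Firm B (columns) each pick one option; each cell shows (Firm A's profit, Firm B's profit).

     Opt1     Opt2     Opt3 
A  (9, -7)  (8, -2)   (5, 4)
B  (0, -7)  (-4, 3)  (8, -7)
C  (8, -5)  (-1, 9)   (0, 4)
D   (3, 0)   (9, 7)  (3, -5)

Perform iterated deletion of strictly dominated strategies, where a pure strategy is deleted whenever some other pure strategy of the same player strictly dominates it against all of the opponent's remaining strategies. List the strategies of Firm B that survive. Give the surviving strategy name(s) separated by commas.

Opt2, Opt3

For Firm A, A strictly dominates C on the remaining columns (Opt1: 9>8, Opt2: 8>-1, Opt3: 5>0); eliminate C.
Firm B's strategy Opt1 is strictly dominated by Opt2 (A: -2>-7, B: 3>-7, D: 7>0) and is removed.
Among the remaining strategies, none is strictly dominated by another pure strategy of the same player, so the elimination stops.
Surviving strategies — Firm A: {A, B, D}; Firm B: {Opt2, Opt3}.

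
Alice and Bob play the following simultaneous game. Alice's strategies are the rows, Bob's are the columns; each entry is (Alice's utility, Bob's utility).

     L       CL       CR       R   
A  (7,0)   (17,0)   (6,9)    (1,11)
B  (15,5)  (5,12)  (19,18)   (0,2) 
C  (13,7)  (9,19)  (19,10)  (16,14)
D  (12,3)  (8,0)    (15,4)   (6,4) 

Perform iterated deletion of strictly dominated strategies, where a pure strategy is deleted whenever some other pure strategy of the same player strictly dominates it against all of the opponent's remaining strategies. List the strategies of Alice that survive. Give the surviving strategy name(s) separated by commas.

A, B, C

For Alice, C strictly dominates D on the remaining columns (L: 13>12, CL: 9>8, CR: 19>15, R: 16>6); eliminate D.
Column L is eliminated: CR beats it against every remaining row (A: 9>0, B: 18>5, C: 10>7).
Among the remaining strategies, none is strictly dominated by another pure strategy of the same player, so the elimination stops.
Surviving strategies — Alice: {A, B, C}; Bob: {CL, CR, R}.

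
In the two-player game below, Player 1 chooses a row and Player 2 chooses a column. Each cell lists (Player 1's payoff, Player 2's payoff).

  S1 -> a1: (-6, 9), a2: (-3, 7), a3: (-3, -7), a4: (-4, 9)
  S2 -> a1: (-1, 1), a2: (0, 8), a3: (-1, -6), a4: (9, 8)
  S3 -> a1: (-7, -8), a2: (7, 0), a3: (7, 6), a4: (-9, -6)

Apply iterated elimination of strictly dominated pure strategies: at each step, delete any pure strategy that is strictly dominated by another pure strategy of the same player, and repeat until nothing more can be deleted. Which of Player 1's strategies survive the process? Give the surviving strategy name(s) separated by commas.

Row S1 is eliminated: S2 beats it against every remaining column (a1: -1>-6, a2: 0>-3, a3: -1>-3, a4: 9>-4).
Player 2's strategy a1 is strictly dominated by a2 (S2: 8>1, S3: 0>-8) and is removed.
Among the remaining strategies, none is strictly dominated by another pure strategy of the same player, so the elimination stops.
Surviving strategies — Player 1: {S2, S3}; Player 2: {a2, a3, a4}.

S2, S3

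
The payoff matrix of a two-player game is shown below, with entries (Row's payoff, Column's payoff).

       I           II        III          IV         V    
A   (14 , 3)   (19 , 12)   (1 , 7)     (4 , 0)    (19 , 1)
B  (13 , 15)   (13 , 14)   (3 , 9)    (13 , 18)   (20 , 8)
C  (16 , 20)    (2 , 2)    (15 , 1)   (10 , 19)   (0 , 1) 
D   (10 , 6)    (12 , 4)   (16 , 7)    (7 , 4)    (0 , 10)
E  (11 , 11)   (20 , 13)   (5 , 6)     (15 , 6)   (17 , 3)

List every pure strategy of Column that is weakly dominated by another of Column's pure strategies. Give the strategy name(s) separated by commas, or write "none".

I is not dominated — it holds its own against II at B (15>14); III at B (15>9); IV at A (3>0); V at A (3>1).
II: no other strategy beats it everywhere (I at A (12>3); III at A (12>7); IV at A (12>0); V at A (12>1)).
III: no other strategy beats it everywhere (I at A (7>3); II at D (7>4); IV at A (7>0); V at A (7>1)).
IV: no other strategy beats it everywhere (I at B (18>15); II at B (18>14); III at B (18>9); V at B (18>8)).
V is not dominated — it holds its own against I at D (10>6); II at D (10>4); III at D (10>7); IV at A (1>0).

none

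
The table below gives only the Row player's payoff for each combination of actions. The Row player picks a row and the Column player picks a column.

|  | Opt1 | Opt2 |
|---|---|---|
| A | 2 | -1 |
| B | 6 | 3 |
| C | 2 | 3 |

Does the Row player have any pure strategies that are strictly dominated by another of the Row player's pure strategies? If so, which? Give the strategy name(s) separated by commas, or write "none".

A is strictly dominated by B (Opt1: 6>2, Opt2: 3>-1).
Nothing dominates B: A at Opt1 (6>2); C at Opt1 (6>2).
C: no other strategy beats it everywhere (A at Opt1 (2=2); B at Opt2 (3=3)).

A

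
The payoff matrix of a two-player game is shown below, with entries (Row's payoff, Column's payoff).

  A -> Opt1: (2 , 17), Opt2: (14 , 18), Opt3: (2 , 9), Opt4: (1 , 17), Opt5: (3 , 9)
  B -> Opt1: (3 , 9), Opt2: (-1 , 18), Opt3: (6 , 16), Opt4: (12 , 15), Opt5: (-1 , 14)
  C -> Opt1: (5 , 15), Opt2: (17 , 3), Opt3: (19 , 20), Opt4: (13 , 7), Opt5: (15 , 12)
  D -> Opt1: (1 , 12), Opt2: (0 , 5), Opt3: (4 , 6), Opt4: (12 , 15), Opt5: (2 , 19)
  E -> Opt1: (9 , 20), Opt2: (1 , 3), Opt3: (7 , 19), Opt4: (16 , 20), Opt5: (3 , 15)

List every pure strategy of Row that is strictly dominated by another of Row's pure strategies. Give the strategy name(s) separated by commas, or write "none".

A: dominated, since C does at least as well everywhere (Opt1: 5>2, Opt2: 17>14, Opt3: 19>2, Opt4: 13>1, Opt5: 15>3).
B is strictly dominated by C (Opt1: 5>3, Opt2: 17>-1, Opt3: 19>6, Opt4: 13>12, Opt5: 15>-1).
C: no other strategy beats it everywhere (A at Opt1 (5>2); B at Opt1 (5>3); D at Opt1 (5>1); E at Opt2 (17>1)).
D is strictly dominated by C (Opt1: 5>1, Opt2: 17>0, Opt3: 19>4, Opt4: 13>12, Opt5: 15>2).
E is not dominated — it holds its own against A at Opt1 (9>2); B at Opt1 (9>3); C at Opt1 (9>5); D at Opt1 (9>1).

A, B, D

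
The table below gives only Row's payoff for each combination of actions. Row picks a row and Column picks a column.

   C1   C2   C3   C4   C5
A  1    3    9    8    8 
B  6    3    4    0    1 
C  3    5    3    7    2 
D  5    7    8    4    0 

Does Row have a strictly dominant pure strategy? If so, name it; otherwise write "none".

none

A fails to dominate B at C1 (1<6).
B fails to dominate A at C2 (3=3).
C fails to dominate A at C3 (3<9).
D fails to dominate A at C3 (8<9).
No single strategy dominates all the others.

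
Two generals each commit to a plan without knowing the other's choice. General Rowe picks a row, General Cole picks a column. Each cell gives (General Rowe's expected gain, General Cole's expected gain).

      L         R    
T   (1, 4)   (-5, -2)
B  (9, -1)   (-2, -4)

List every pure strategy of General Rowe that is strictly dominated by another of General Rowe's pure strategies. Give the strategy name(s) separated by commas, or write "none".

T

B strictly dominates T — L: 9>1, R: -2>-5.
Nothing dominates B: T at L (9>1).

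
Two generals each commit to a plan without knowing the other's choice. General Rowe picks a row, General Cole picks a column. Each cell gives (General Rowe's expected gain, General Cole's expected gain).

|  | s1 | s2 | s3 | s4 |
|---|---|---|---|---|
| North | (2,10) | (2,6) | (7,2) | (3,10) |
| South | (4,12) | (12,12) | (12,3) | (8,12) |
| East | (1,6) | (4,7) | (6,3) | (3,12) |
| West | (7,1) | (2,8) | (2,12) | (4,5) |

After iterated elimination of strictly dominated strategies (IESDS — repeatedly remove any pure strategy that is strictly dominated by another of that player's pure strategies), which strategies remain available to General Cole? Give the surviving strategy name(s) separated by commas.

s1, s2, s3, s4

For General Rowe, South strictly dominates North on the remaining columns (s1: 4>2, s2: 12>2, s3: 12>7, s4: 8>3); eliminate North.
Row East is eliminated: South beats it against every remaining column (s1: 4>1, s2: 12>4, s3: 12>6, s4: 8>3).
Among the remaining strategies, none is strictly dominated by another pure strategy of the same player, so the elimination stops.
Surviving strategies — General Rowe: {South, West}; General Cole: {s1, s2, s3, s4}.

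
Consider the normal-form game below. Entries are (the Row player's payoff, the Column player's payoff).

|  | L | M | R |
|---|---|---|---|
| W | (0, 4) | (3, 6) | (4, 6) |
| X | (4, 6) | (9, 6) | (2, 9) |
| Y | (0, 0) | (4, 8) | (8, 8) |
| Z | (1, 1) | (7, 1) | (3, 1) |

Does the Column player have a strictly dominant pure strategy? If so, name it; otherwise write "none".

L fails to dominate M at W (4<6).
M fails to dominate L at X (6=6).
R fails to dominate L at Z (1=1).
No single strategy dominates all the others.

none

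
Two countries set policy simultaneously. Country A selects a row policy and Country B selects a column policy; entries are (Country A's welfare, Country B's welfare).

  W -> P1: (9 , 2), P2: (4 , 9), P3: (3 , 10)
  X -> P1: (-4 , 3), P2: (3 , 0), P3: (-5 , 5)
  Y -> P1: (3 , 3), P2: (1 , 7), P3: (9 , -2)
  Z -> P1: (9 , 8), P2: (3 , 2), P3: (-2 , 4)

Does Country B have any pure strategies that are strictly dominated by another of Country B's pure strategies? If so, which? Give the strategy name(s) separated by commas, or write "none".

none

P1 is not dominated — it holds its own against P2 at X (3>0); P3 at Y (3>-2).
Nothing dominates P2: P1 at W (9>2); P3 at Y (7>-2).
P3 is not dominated — it holds its own against P1 at W (10>2); P2 at W (10>9).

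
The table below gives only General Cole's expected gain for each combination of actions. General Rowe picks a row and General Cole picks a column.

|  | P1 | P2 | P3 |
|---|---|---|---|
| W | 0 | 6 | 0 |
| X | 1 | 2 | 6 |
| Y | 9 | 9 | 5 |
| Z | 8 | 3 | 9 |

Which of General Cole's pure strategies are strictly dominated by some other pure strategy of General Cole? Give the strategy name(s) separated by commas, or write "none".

none

P1: no other strategy beats it everywhere (P2 at Y (9=9); P3 at W (0=0)).
P2 is not dominated — it holds its own against P1 at W (6>0); P3 at W (6>0).
Nothing dominates P3: P1 at W (0=0); P2 at X (6>2).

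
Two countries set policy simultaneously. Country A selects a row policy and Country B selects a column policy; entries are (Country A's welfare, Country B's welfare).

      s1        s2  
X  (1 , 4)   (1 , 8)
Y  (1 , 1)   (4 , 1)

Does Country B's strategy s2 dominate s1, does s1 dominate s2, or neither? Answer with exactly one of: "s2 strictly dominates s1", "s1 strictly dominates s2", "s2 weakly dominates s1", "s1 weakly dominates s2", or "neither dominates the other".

s2 weakly dominates s1

Compare s2 to s1 across each choice by Country A: X: 8>4, Y: 1=1.
s2 is at least as good everywhere and strictly better somewhere (tied only at Y), so s2 weakly but not strictly dominates s1.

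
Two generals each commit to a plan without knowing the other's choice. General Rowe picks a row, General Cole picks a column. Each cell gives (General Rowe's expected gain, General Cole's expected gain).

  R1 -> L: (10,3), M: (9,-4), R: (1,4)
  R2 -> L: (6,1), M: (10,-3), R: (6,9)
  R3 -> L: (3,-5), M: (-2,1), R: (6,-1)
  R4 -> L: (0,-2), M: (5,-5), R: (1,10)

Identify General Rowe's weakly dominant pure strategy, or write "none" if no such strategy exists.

none

R1 fails to dominate R2 at M (9<10).
R2 fails to dominate R1 at L (6<10).
R3 fails to dominate R1 at L (3<10).
R4 fails to dominate R1 at L (0<10).
No single strategy dominates all the others.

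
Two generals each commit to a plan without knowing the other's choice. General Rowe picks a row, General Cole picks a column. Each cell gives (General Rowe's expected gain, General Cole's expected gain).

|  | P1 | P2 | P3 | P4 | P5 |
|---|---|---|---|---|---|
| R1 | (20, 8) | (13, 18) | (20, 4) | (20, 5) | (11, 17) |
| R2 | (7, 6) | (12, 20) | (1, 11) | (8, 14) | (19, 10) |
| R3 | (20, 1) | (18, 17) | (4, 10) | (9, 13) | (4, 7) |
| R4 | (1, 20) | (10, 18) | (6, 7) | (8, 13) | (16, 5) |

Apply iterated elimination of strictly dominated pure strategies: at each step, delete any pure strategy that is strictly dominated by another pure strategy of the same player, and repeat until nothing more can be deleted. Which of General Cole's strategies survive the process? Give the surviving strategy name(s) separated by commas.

For General Cole, P2 strictly dominates P3 on the remaining rows (R1: 18>4, R2: 20>11, R3: 17>10, R4: 18>7); eliminate P3.
For General Cole, P2 strictly dominates P4 on the remaining rows (R1: 18>5, R2: 20>14, R3: 17>13, R4: 18>13); eliminate P4.
General Rowe's strategy R4 is strictly dominated by R2 (P1: 7>1, P2: 12>10, P5: 19>16) and is removed.
Column P1 is eliminated: P2 beats it against every remaining row (R1: 18>8, R2: 20>6, R3: 17>1).
For General Cole, P2 strictly dominates P5 on the remaining rows (R1: 18>17, R2: 20>10, R3: 17>7); eliminate P5.
Row R1 is eliminated: R3 beats it against every remaining column (P2: 18>13).
General Rowe's strategy R2 is strictly dominated by R3 (P2: 18>12) and is removed.
Among the remaining strategies, none is strictly dominated by another pure strategy of the same player, so the elimination stops.
Surviving strategies — General Rowe: {R3}; General Cole: {P2}.

P2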